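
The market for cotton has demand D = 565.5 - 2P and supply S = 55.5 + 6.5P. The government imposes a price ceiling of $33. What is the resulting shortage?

Equilibrium price would be P* = 60, so the ceiling at 33 binds.
At P = 33: D = 565.5 − 2(33) = 499.5, S = 55.5 + 6.5(33) = 270.
Shortage = 499.5 − 270 = 229.5.

Shortage = 229.5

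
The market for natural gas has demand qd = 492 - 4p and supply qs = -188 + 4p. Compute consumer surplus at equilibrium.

Consumer surplus = 2888

Equilibrium: 492 - 4p = -188 + 4p gives p* = 85, q* = 152.
Demand choke price (qd = 0): p = 123.
CS = ½(123 − 85)(152) = 2888.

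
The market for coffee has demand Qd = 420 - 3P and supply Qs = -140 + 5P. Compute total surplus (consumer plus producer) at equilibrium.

Total surplus = 11760

Equilibrium: 420 - 3P = -140 + 5P gives P* = 70, Q* = 210.
Demand choke price: P = 140; supply starts at P = 28.
CS = ½(140 − 70)(210) = 7350; PS = ½(70 − 28)(210) = 4410.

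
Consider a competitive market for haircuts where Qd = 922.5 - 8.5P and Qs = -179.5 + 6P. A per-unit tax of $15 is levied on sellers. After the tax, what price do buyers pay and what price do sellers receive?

Buyers pay 2384/29, sellers receive 1949/29

Pre-tax equilibrium: P* = 76, Q* = 276.5.
Tax on sellers shifts supply to Qs = -179.5 + 6(P − 15) = -269.5 + 6P.
922.5 - 8.5P = -269.5 + 6P gives buyer price Pb = 2384/29; sellers receive Ps = 2384/29 − 15 = 1949/29.
New quantity: Q = 922.5 − 8.5(2384/29) = 12977/58.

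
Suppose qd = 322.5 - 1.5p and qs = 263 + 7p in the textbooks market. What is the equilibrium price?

Set qd = qs: 322.5 - 1.5p = 263 + 7p.
59.5 = 8.5p, so p* = 7.
q* = 322.5 − 1.5(7) = 312.

p* = 7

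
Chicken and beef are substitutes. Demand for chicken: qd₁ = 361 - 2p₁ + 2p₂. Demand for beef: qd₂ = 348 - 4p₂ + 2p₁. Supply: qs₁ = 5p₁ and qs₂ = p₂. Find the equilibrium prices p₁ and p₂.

Market 1: 361 - 2p₁ + 2p₂ = 5p₁ → 7p₁ - 2p₂ = 361.
Market 2: 5p₂ - 2p₁ = 348.
Eliminating p₂: 5×(1) + 2×(2) gives 31p₁ = 2501, so p₁ = 2501/31.
Back-substitute into (2): p₂ = (348 + 2×2501/31) / 5 = 3158/31.

p₁ = 2501/31, p₂ = 3158/31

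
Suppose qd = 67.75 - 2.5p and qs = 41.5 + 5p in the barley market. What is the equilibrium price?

Set qd = qs: 67.75 - 2.5p = 41.5 + 5p.
26.25 = 7.5p, so p* = 3.5.
q* = 67.75 − 2.5(3.5) = 59.

p* = 3.5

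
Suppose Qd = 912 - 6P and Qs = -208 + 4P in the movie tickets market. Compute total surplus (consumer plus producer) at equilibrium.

Total surplus = 12000

Equilibrium: 912 - 6P = -208 + 4P gives P* = 112, Q* = 240.
Demand choke price: P = 152; supply starts at P = 52.
CS = ½(152 − 112)(240) = 4800; PS = ½(112 − 52)(240) = 7200.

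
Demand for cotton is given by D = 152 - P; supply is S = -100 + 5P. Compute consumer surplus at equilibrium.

Consumer surplus = 6050

Equilibrium: 152 - P = -100 + 5P gives P* = 42, Q* = 110.
Demand choke price (D = 0): P = 152.
CS = ½(152 − 42)(110) = 6050.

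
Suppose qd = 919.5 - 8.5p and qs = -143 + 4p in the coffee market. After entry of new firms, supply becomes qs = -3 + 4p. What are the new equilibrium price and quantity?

p' = 73.8, q' = 292.2

Original equilibrium: p* = 85, q* = 197.
New equilibrium: 919.5 - 8.5p = -3 + 4p, so 922.5 = 12.5p and p' = 73.8; q' = 919.5 − 8.5(73.8) = 292.2.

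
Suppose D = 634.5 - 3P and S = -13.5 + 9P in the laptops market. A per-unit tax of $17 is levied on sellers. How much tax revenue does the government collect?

Tax revenue = 7382.25

Pre-tax equilibrium: P* = 54, Q* = 472.5.
Tax on sellers shifts supply to S = -13.5 + 9(P − 17) = -166.5 + 9P.
634.5 - 3P = -166.5 + 9P gives buyer price Pb = 66.75; sellers receive Ps = 66.75 − 17 = 49.75.
New quantity: Q = 634.5 − 3(66.75) = 434.25.
Revenue = 17 × 434.25 = 7382.25.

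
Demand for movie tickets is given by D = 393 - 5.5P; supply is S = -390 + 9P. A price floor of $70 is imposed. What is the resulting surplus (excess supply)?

Equilibrium price would be P* = 54, so the floor at 70 binds.
At P = 70: D = 8, S = 240.
Surplus = 240 − 8 = 232.

Surplus = 232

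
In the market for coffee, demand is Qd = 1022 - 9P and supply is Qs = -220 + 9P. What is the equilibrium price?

P* = 69

Set Qd = Qs: 1022 - 9P = -220 + 9P.
1242 = 18P, so P* = 69.
Q* = 1022 − 9(69) = 401.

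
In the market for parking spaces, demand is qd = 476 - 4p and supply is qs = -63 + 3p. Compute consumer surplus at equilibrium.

Consumer surplus = 3528

Equilibrium: 476 - 4p = -63 + 3p gives p* = 77, q* = 168.
Demand choke price (qd = 0): p = 119.
CS = ½(119 − 77)(168) = 3528.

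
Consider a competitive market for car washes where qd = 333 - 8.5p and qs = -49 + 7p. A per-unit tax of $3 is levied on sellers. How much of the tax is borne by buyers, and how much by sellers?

Buyers bear 42/31, sellers bear 51/31

Pre-tax equilibrium: p* = 764/31, q* = 3829/31.
Tax on sellers shifts supply to qs = -49 + 7(p − 3) = -70 + 7p.
333 - 8.5p = -70 + 7p gives buyer price pb = 26; sellers receive ps = 26 − 3 = 23.
New quantity: q = 333 − 8.5(26) = 112.
Buyer burden = 26 − 764/31 = 42/31; seller burden = 764/31 − 23 = 51/31.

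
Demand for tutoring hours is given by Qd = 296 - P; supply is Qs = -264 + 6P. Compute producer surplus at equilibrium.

Producer surplus = 3888

Equilibrium: 296 - P = -264 + 6P gives P* = 80, Q* = 216.
Supply starts at P = 44 (where Qs = 0).
PS = ½(80 − 44)(216) = 3888.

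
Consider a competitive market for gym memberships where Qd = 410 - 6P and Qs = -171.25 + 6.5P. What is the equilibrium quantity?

Q* = 131

Set Qd = Qs: 410 - 6P = -171.25 + 6.5P.
581.25 = 12.5P, so P* = 46.5.
Q* = 410 − 6(46.5) = 131.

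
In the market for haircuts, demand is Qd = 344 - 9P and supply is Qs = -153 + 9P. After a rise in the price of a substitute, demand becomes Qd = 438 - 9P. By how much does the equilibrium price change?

Original equilibrium: P* = 497/18, Q* = 95.5.
New equilibrium: 438 - 9P = -153 + 9P, so 591 = 18P and P' = 197/6; Q' = 438 − 9(197/6) = 142.5.
Change in price: 197/6 − 497/18 = 47/9.

ΔP = 47/9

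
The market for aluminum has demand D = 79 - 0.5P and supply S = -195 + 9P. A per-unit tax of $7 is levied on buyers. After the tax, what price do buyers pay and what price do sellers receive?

Buyers pay 674/19, sellers receive 541/19

Pre-tax equilibrium: P* = 548/19, Q* = 1227/19.
Tax on buyers shifts demand to D = 79 − 0.5(P + 7) = 75.5 - 0.5P.
75.5 - 0.5P = -195 + 9P gives seller price Ps = 541/19; buyers pay Pb = 541/19 + 7 = 674/19.
New quantity: Q = 79 − 0.5(674/19) = 1164/19.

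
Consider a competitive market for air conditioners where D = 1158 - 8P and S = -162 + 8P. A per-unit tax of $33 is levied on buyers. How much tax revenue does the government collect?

Tax revenue = 12078

Pre-tax equilibrium: P* = 82.5, Q* = 498.
Tax on buyers shifts demand to D = 1158 − 8(P + 33) = 894 - 8P.
894 - 8P = -162 + 8P gives seller price Ps = 66; buyers pay Pb = 66 + 33 = 99.
New quantity: Q = 1158 − 8(99) = 366.
Revenue = 33 × 366 = 12078.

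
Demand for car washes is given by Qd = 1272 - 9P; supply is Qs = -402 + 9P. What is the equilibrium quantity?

Q* = 435

Set Qd = Qs: 1272 - 9P = -402 + 9P.
1674 = 18P, so P* = 93.
Q* = 1272 − 9(93) = 435.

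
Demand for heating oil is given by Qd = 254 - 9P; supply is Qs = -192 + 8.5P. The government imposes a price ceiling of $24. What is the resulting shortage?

Shortage = 26

Equilibrium price would be P* = 892/35, so the ceiling at 24 binds.
At P = 24: Qd = 254 − 9(24) = 38, Qs = -192 + 8.5(24) = 12.
Shortage = 38 − 12 = 26.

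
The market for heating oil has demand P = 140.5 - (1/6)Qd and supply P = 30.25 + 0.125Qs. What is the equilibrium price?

P* = 77.5

Set the two price expressions equal: 140.5 - (1/6)Q = 30.25 + 0.125Q.
110.25 = (7/24)Q, so Q* = 378.
P* = 140.5 − (1/6)(378) = 77.5.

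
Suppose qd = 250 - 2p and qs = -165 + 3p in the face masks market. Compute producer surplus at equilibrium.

Producer surplus = 1176

Equilibrium: 250 - 2p = -165 + 3p gives p* = 83, q* = 84.
Supply starts at p = 55 (where qs = 0).
PS = ½(83 − 55)(84) = 1176.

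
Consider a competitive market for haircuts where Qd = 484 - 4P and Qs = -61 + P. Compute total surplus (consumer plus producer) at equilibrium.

Equilibrium: 484 - 4P = -61 + P gives P* = 109, Q* = 48.
Demand choke price: P = 121; supply starts at P = 61.
CS = ½(121 − 109)(48) = 288; PS = ½(109 − 61)(48) = 1152.

Total surplus = 1440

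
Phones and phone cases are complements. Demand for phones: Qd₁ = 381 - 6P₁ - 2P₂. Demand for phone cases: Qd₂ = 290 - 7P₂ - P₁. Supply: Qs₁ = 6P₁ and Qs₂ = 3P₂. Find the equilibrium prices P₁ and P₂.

P₁ = 1615/59, P₂ = 3099/118

Market 1: 381 - 6P₁ - 2P₂ = 6P₁ → 12P₁ + 2P₂ = 381.
Market 2: 10P₂ + P₁ = 290.
Eliminating P₂: 10×(1) − 2×(2) gives 118P₁ = 3230, so P₁ = 1615/59.
Back-substitute into (2): P₂ = (290 − 1×1615/59) / 10 = 3099/118.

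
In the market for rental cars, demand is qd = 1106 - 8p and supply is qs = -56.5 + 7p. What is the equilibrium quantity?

q* = 486

Set qd = qs: 1106 - 8p = -56.5 + 7p.
1162.5 = 15p, so p* = 77.5.
q* = 1106 − 8(77.5) = 486.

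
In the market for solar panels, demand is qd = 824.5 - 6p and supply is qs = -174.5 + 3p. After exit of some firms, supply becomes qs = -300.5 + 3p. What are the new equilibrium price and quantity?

p' = 125, q' = 74.5

Original equilibrium: p* = 111, q* = 158.5.
New equilibrium: 824.5 - 6p = -300.5 + 3p, so 1125 = 9p and p' = 125; q' = 824.5 − 6(125) = 74.5.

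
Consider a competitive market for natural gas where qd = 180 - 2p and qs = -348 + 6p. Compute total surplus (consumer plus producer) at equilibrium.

Equilibrium: 180 - 2p = -348 + 6p gives p* = 66, q* = 48.
Demand choke price: p = 90; supply starts at p = 58.
CS = ½(90 − 66)(48) = 576; PS = ½(66 − 58)(48) = 192.

Total surplus = 768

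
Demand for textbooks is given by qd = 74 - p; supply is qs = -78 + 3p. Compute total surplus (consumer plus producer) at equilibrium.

Equilibrium: 74 - p = -78 + 3p gives p* = 38, q* = 36.
Demand choke price: p = 74; supply starts at p = 26.
CS = ½(74 − 38)(36) = 648; PS = ½(38 − 26)(36) = 216.

Total surplus = 864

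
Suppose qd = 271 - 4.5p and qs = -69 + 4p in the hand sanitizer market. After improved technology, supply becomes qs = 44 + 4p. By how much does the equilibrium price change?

Δp = -226/17

Original equilibrium: p* = 40, q* = 91.
New equilibrium: 271 - 4.5p = 44 + 4p, so 227 = 8.5p and p' = 454/17; q' = 271 − 4.5(454/17) = 2564/17.
Change in price: 454/17 − 40 = -226/17.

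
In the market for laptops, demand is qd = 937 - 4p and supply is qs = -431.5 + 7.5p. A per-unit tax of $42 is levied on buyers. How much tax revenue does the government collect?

Pre-tax equilibrium: p* = 119, q* = 461.
Tax on buyers shifts demand to qd = 937 − 4(p + 42) = 769 - 4p.
769 - 4p = -431.5 + 7.5p gives seller price ps = 2401/23; buyers pay pb = 2401/23 + 42 = 3367/23.
New quantity: q = 937 − 4(3367/23) = 8083/23.
Revenue = 42 × 8083/23 = 339486/23.

Tax revenue = 339486/23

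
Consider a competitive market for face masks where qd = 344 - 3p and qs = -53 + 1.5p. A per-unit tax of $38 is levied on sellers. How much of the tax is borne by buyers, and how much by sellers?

Buyers bear 38/3, sellers bear 76/3

Pre-tax equilibrium: p* = 794/9, q* = 238/3.
Tax on sellers shifts supply to qs = -53 + 1.5(p − 38) = -110 + 1.5p.
344 - 3p = -110 + 1.5p gives buyer price pb = 908/9; sellers receive ps = 908/9 − 38 = 566/9.
New quantity: q = 344 − 3(908/9) = 124/3.
Buyer burden = 908/9 − 794/9 = 38/3; seller burden = 794/9 − 566/9 = 76/3.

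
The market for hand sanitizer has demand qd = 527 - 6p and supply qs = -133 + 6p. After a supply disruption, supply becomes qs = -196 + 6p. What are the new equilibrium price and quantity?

p' = 60.25, q' = 165.5

Original equilibrium: p* = 55, q* = 197.
New equilibrium: 527 - 6p = -196 + 6p, so 723 = 12p and p' = 60.25; q' = 527 − 6(60.25) = 165.5.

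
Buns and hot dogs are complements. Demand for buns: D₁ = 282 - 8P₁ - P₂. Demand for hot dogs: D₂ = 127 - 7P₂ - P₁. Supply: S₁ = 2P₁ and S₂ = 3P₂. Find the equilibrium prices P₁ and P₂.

P₁ = 2693/99, P₂ = 988/99

Market 1: 282 - 8P₁ - P₂ = 2P₁ → 10P₁ + P₂ = 282.
Market 2: 10P₂ + P₁ = 127.
Eliminating P₂: 10×(1) − 1×(2) gives 99P₁ = 2693, so P₁ = 2693/99.
Back-substitute into (2): P₂ = (127 − 1×2693/99) / 10 = 988/99.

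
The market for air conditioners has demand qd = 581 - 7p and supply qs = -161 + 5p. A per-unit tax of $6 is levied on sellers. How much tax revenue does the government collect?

Tax revenue = 784

Pre-tax equilibrium: p* = 371/6, q* = 889/6.
Tax on sellers shifts supply to qs = -161 + 5(p − 6) = -191 + 5p.
581 - 7p = -191 + 5p gives buyer price pb = 193/3; sellers receive ps = 193/3 − 6 = 175/3.
New quantity: q = 581 − 7(193/3) = 392/3.
Revenue = 6 × 392/3 = 784.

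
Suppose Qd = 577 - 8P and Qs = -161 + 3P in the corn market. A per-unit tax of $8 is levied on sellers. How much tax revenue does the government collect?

Pre-tax equilibrium: P* = 738/11, Q* = 443/11.
Tax on sellers shifts supply to Qs = -161 + 3(P − 8) = -185 + 3P.
577 - 8P = -185 + 3P gives buyer price Pb = 762/11; sellers receive Ps = 762/11 − 8 = 674/11.
New quantity: Q = 577 − 8(762/11) = 251/11.
Revenue = 8 × 251/11 = 2008/11.

Tax revenue = 2008/11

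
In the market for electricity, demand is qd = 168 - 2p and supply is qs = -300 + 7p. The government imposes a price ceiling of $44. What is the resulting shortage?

Equilibrium price would be p* = 52, so the ceiling at 44 binds.
At p = 44: qd = 168 − 2(44) = 80, qs = -300 + 7(44) = 8.
Shortage = 80 − 8 = 72.

Shortage = 72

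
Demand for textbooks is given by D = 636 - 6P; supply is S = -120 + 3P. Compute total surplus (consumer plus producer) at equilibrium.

Equilibrium: 636 - 6P = -120 + 3P gives P* = 84, Q* = 132.
Demand choke price: P = 106; supply starts at P = 40.
CS = ½(106 − 84)(132) = 1452; PS = ½(84 − 40)(132) = 2904.

Total surplus = 4356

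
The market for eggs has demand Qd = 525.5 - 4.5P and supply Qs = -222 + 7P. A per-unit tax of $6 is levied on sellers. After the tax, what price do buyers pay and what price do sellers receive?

Pre-tax equilibrium: P* = 65, Q* = 233.
Tax on sellers shifts supply to Qs = -222 + 7(P − 6) = -264 + 7P.
525.5 - 4.5P = -264 + 7P gives buyer price Pb = 1579/23; sellers receive Ps = 1579/23 − 6 = 1441/23.
New quantity: Q = 525.5 − 4.5(1579/23) = 4981/23.

Buyers pay 1579/23, sellers receive 1441/23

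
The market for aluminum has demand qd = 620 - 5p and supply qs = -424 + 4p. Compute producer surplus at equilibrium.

Producer surplus = 200

Equilibrium: 620 - 5p = -424 + 4p gives p* = 116, q* = 40.
Supply starts at p = 106 (where qs = 0).
PS = ½(116 − 106)(40) = 200.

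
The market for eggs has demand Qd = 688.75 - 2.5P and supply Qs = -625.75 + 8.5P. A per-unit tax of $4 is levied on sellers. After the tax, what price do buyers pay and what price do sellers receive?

Buyers pay 2697/22, sellers receive 2609/22

Pre-tax equilibrium: P* = 119.5, Q* = 390.
Tax on sellers shifts supply to Qs = -625.75 + 8.5(P − 4) = -659.75 + 8.5P.
688.75 - 2.5P = -659.75 + 8.5P gives buyer price Pb = 2697/22; sellers receive Ps = 2697/22 − 4 = 2609/22.
New quantity: Q = 688.75 − 2.5(2697/22) = 4205/11.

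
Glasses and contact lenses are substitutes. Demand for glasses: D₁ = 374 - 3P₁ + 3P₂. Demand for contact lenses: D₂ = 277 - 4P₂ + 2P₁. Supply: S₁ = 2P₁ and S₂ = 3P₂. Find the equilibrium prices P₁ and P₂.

P₁ = 3449/29, P₂ = 2133/29

Market 1: 374 - 3P₁ + 3P₂ = 2P₁ → 5P₁ - 3P₂ = 374.
Market 2: 7P₂ - 2P₁ = 277.
Eliminating P₂: 7×(1) + 3×(2) gives 29P₁ = 3449, so P₁ = 3449/29.
Back-substitute into (2): P₂ = (277 + 2×3449/29) / 7 = 2133/29.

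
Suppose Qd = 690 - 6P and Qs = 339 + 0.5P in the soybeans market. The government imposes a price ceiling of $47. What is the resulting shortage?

Equilibrium price would be P* = 54, so the ceiling at 47 binds.
At P = 47: Qd = 690 − 6(47) = 408, Qs = 339 + 0.5(47) = 362.5.
Shortage = 408 − 362.5 = 45.5.

Shortage = 45.5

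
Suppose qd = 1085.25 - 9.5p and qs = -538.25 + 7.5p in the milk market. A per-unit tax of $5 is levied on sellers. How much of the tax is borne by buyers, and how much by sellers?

Buyers bear 75/34, sellers bear 95/34

Pre-tax equilibrium: p* = 95.5, q* = 178.
Tax on sellers shifts supply to qs = -538.25 + 7.5(p − 5) = -575.75 + 7.5p.
1085.25 - 9.5p = -575.75 + 7.5p gives buyer price pb = 1661/17; sellers receive ps = 1661/17 − 5 = 1576/17.
New quantity: q = 1085.25 − 9.5(1661/17) = 10679/68.
Buyer burden = 1661/17 − 95.5 = 75/34; seller burden = 95.5 − 1576/17 = 95/34.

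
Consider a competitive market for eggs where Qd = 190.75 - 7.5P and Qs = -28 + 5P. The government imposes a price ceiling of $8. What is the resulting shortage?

Equilibrium price would be P* = 17.5, so the ceiling at 8 binds.
At P = 8: Qd = 190.75 − 7.5(8) = 130.75, Qs = -28 + 5(8) = 12.
Shortage = 130.75 − 12 = 118.75.

Shortage = 118.75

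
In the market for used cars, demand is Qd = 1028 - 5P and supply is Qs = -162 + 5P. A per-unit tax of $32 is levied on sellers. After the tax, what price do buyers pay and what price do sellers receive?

Buyers pay $135, sellers receive $103

Pre-tax equilibrium: P* = 119, Q* = 433.
Tax on sellers shifts supply to Qs = -162 + 5(P − 32) = -322 + 5P.
1028 - 5P = -322 + 5P gives buyer price Pb = 135; sellers receive Ps = 135 − 32 = 103.
New quantity: Q = 1028 − 5(135) = 353.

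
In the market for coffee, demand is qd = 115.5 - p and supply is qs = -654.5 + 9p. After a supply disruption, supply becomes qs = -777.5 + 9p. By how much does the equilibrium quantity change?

Δq = -12.3

Original equilibrium: p* = 77, q* = 38.5.
New equilibrium: 115.5 - p = -777.5 + 9p, so 893 = 10p and p' = 89.3; q' = 115.5 − 1(89.3) = 26.2.
Change in quantity: 26.2 − 38.5 = -12.3.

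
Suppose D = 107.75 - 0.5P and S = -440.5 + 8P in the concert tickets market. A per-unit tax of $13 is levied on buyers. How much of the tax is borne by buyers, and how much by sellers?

Pre-tax equilibrium: P* = 64.5, Q* = 75.5.
Tax on buyers shifts demand to D = 107.75 − 0.5(P + 13) = 101.25 - 0.5P.
101.25 - 0.5P = -440.5 + 8P gives seller price Ps = 2167/34; buyers pay Pb = 2167/34 + 13 = 2609/34.
New quantity: Q = 107.75 − 0.5(2609/34) = 2359/34.
Buyer burden = 2609/34 − 64.5 = 208/17; seller burden = 64.5 − 2167/34 = 13/17.

Buyers bear 208/17, sellers bear 13/17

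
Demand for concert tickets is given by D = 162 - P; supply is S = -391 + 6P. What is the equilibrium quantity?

Set D = S: 162 - P = -391 + 6P.
553 = 7P, so P* = 79.
Q* = 162 − 1(79) = 83.

Q* = 83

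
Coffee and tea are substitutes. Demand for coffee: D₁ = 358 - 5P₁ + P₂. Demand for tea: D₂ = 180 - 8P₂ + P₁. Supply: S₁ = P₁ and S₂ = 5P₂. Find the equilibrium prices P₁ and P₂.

Market 1: 358 - 5P₁ + P₂ = P₁ → 6P₁ - P₂ = 358.
Market 2: 13P₂ - P₁ = 180.
Eliminating P₂: 13×(1) + 1×(2) gives 77P₁ = 4834, so P₁ = 4834/77.
Back-substitute into (2): P₂ = (180 + 1×4834/77) / 13 = 1438/77.

P₁ = 4834/77, P₂ = 1438/77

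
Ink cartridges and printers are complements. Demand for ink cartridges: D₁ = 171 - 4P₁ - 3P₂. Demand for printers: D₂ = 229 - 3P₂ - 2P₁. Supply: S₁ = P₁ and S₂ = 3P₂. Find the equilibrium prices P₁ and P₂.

Market 1: 171 - 4P₁ - 3P₂ = P₁ → 5P₁ + 3P₂ = 171.
Market 2: 6P₂ + 2P₁ = 229.
Eliminating P₂: 6×(1) − 3×(2) gives 24P₁ = 339, so P₁ = 14.125.
Back-substitute into (2): P₂ = (229 − 2×14.125) / 6 = 803/24.

P₁ = 14.125, P₂ = 803/24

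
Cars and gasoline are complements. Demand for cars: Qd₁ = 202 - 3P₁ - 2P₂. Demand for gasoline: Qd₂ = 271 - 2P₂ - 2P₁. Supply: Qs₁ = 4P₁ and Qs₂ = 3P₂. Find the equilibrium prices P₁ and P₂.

P₁ = 468/31, P₂ = 1493/31

Market 1: 202 - 3P₁ - 2P₂ = 4P₁ → 7P₁ + 2P₂ = 202.
Market 2: 5P₂ + 2P₁ = 271.
Eliminating P₂: 5×(1) − 2×(2) gives 31P₁ = 468, so P₁ = 468/31.
Back-substitute into (2): P₂ = (271 − 2×468/31) / 5 = 1493/31.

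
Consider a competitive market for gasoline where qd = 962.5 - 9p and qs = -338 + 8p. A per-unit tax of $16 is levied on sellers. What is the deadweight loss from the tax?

Pre-tax equilibrium: p* = 76.5, q* = 274.
Tax on sellers shifts supply to qs = -338 + 8(p − 16) = -466 + 8p.
962.5 - 9p = -466 + 8p gives buyer price pb = 2857/34; sellers receive ps = 2857/34 − 16 = 2313/34.
New quantity: q = 962.5 − 9(2857/34) = 3506/17.
DWL = ½ × 16 × (274 − 3506/17) = 9216/17.

Deadweight loss = 9216/17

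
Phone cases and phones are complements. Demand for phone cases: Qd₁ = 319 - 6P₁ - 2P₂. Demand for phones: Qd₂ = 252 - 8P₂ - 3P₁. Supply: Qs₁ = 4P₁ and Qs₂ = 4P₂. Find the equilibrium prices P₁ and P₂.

Market 1: 319 - 6P₁ - 2P₂ = 4P₁ → 10P₁ + 2P₂ = 319.
Market 2: 12P₂ + 3P₁ = 252.
Eliminating P₂: 12×(1) − 2×(2) gives 114P₁ = 3324, so P₁ = 554/19.
Back-substitute into (2): P₂ = (252 − 3×554/19) / 12 = 521/38.

P₁ = 554/19, P₂ = 521/38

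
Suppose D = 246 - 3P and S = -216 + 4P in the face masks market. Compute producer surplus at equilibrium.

Producer surplus = 288

Equilibrium: 246 - 3P = -216 + 4P gives P* = 66, Q* = 48.
Supply starts at P = 54 (where S = 0).
PS = ½(66 − 54)(48) = 288.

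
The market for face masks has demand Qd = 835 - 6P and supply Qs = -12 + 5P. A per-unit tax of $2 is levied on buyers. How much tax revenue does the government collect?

Pre-tax equilibrium: P* = 77, Q* = 373.
Tax on buyers shifts demand to Qd = 835 − 6(P + 2) = 823 - 6P.
823 - 6P = -12 + 5P gives seller price Ps = 835/11; buyers pay Pb = 835/11 + 2 = 857/11.
New quantity: Q = 835 − 6(857/11) = 4043/11.
Revenue = 2 × 4043/11 = 8086/11.

Tax revenue = 8086/11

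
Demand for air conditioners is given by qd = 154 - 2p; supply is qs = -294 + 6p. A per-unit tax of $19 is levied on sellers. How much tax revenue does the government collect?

Pre-tax equilibrium: p* = 56, q* = 42.
Tax on sellers shifts supply to qs = -294 + 6(p − 19) = -408 + 6p.
154 - 2p = -408 + 6p gives buyer price pb = 70.25; sellers receive ps = 70.25 − 19 = 51.25.
New quantity: q = 154 − 2(70.25) = 13.5.
Revenue = 19 × 13.5 = 256.5.

Tax revenue = 256.5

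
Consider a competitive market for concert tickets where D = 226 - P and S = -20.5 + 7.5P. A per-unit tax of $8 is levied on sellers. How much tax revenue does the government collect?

Tax revenue = 25832/17

Pre-tax equilibrium: P* = 29, Q* = 197.
Tax on sellers shifts supply to S = -20.5 + 7.5(P − 8) = -80.5 + 7.5P.
226 - P = -80.5 + 7.5P gives buyer price Pb = 613/17; sellers receive Ps = 613/17 − 8 = 477/17.
New quantity: Q = 226 − 1(613/17) = 3229/17.
Revenue = 8 × 3229/17 = 25832/17.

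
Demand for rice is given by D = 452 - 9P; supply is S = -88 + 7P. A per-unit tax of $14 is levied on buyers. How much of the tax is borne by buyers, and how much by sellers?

Buyers bear $6.125, sellers bear $7.875

Pre-tax equilibrium: P* = 33.75, Q* = 148.25.
Tax on buyers shifts demand to D = 452 − 9(P + 14) = 326 - 9P.
326 - 9P = -88 + 7P gives seller price Ps = 25.875; buyers pay Pb = 25.875 + 14 = 39.875.
New quantity: Q = 452 − 9(39.875) = 93.125.
Buyer burden = 39.875 − 33.75 = 6.125; seller burden = 33.75 − 25.875 = 7.875.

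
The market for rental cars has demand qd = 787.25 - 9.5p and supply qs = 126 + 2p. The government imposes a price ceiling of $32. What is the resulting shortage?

Equilibrium price would be p* = 57.5, so the ceiling at 32 binds.
At p = 32: qd = 787.25 − 9.5(32) = 483.25, qs = 126 + 2(32) = 190.
Shortage = 483.25 − 190 = 293.25.

Shortage = 293.25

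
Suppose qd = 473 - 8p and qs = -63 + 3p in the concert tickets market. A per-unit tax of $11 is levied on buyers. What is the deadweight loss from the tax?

Deadweight loss = 132

Pre-tax equilibrium: p* = 536/11, q* = 915/11.
Tax on buyers shifts demand to qd = 473 − 8(p + 11) = 385 - 8p.
385 - 8p = -63 + 3p gives seller price ps = 448/11; buyers pay pb = 448/11 + 11 = 569/11.
New quantity: q = 473 − 8(569/11) = 651/11.
DWL = ½ × 11 × (915/11 − 651/11) = 132.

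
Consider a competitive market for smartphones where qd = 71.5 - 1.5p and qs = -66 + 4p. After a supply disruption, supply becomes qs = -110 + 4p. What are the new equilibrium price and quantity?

Original equilibrium: p* = 25, q* = 34.
New equilibrium: 71.5 - 1.5p = -110 + 4p, so 181.5 = 5.5p and p' = 33; q' = 71.5 − 1.5(33) = 22.

p' = 33, q' = 22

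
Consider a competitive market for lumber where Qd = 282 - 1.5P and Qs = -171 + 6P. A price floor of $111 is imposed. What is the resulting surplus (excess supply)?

Equilibrium price would be P* = 60.4, so the floor at 111 binds.
At P = 111: Qd = 115.5, Qs = 495.
Surplus = 495 − 115.5 = 379.5.

Surplus = 379.5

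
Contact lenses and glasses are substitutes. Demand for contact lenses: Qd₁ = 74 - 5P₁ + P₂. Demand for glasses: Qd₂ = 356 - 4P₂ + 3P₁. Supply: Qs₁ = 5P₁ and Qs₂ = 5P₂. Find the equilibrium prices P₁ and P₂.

P₁ = 1022/87, P₂ = 3782/87

Market 1: 74 - 5P₁ + P₂ = 5P₁ → 10P₁ - P₂ = 74.
Market 2: 9P₂ - 3P₁ = 356.
Eliminating P₂: 9×(1) + 1×(2) gives 87P₁ = 1022, so P₁ = 1022/87.
Back-substitute into (2): P₂ = (356 + 3×1022/87) / 9 = 3782/87.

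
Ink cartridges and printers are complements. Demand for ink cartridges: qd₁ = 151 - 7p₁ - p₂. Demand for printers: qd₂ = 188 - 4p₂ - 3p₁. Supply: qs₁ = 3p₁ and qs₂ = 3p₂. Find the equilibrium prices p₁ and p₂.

p₁ = 869/67, p₂ = 1427/67

Market 1: 151 - 7p₁ - p₂ = 3p₁ → 10p₁ + p₂ = 151.
Market 2: 7p₂ + 3p₁ = 188.
Eliminating p₂: 7×(1) − 1×(2) gives 67p₁ = 869, so p₁ = 869/67.
Back-substitute into (2): p₂ = (188 − 3×869/67) / 7 = 1427/67.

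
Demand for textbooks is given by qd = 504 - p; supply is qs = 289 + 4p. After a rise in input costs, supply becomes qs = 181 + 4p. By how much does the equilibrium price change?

Original equilibrium: p* = 43, q* = 461.
New equilibrium: 504 - p = 181 + 4p, so 323 = 5p and p' = 64.6; q' = 504 − 1(64.6) = 439.4.
Change in price: 64.6 − 43 = 21.6.

Δp = 21.6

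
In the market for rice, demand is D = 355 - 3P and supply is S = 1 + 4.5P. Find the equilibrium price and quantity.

P* = 47.2, Q* = 213.4

Set D = S: 355 - 3P = 1 + 4.5P.
354 = 7.5P, so P* = 47.2.
Q* = 355 − 3(47.2) = 213.4.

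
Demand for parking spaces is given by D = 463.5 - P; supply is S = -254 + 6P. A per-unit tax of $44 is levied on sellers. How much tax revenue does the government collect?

Tax revenue = 99572/7

Pre-tax equilibrium: P* = 102.5, Q* = 361.
Tax on sellers shifts supply to S = -254 + 6(P − 44) = -518 + 6P.
463.5 - P = -518 + 6P gives buyer price Pb = 1963/14; sellers receive Ps = 1963/14 − 44 = 1347/14.
New quantity: Q = 463.5 − 1(1963/14) = 2263/7.
Revenue = 44 × 2263/7 = 99572/7.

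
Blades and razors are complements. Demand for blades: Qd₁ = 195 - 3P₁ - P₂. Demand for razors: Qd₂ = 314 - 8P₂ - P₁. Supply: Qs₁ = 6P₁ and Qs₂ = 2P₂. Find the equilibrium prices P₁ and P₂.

Market 1: 195 - 3P₁ - P₂ = 6P₁ → 9P₁ + P₂ = 195.
Market 2: 10P₂ + P₁ = 314.
Eliminating P₂: 10×(1) − 1×(2) gives 89P₁ = 1636, so P₁ = 1636/89.
Back-substitute into (2): P₂ = (314 − 1×1636/89) / 10 = 2631/89.

P₁ = 1636/89, P₂ = 2631/89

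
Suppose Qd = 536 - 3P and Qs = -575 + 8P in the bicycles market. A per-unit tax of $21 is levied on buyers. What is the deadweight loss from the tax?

Pre-tax equilibrium: P* = 101, Q* = 233.
Tax on buyers shifts demand to Qd = 536 − 3(P + 21) = 473 - 3P.
473 - 3P = -575 + 8P gives seller price Ps = 1048/11; buyers pay Pb = 1048/11 + 21 = 1279/11.
New quantity: Q = 536 − 3(1279/11) = 2059/11.
DWL = ½ × 21 × (233 − 2059/11) = 5292/11.

Deadweight loss = 5292/11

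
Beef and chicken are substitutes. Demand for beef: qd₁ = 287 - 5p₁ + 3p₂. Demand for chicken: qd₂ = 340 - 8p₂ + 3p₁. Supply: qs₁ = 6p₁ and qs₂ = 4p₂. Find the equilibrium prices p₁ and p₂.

Market 1: 287 - 5p₁ + 3p₂ = 6p₁ → 11p₁ - 3p₂ = 287.
Market 2: 12p₂ - 3p₁ = 340.
Eliminating p₂: 12×(1) + 3×(2) gives 123p₁ = 4464, so p₁ = 1488/41.
Back-substitute into (2): p₂ = (340 + 3×1488/41) / 12 = 4601/123.

p₁ = 1488/41, p₂ = 4601/123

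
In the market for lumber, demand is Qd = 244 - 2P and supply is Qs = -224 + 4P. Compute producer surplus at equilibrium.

Equilibrium: 244 - 2P = -224 + 4P gives P* = 78, Q* = 88.
Supply starts at P = 56 (where Qs = 0).
PS = ½(78 − 56)(88) = 968.

Producer surplus = 968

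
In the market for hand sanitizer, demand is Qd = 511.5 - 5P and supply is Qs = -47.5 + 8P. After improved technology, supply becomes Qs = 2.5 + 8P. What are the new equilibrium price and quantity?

Original equilibrium: P* = 43, Q* = 296.5.
New equilibrium: 511.5 - 5P = 2.5 + 8P, so 509 = 13P and P' = 509/13; Q' = 511.5 − 5(509/13) = 8209/26.

P' = 509/13, Q' = 8209/26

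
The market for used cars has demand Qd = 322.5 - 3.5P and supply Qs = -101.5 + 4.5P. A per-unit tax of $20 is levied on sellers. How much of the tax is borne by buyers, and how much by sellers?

Pre-tax equilibrium: P* = 53, Q* = 137.
Tax on sellers shifts supply to Qs = -101.5 + 4.5(P − 20) = -191.5 + 4.5P.
322.5 - 3.5P = -191.5 + 4.5P gives buyer price Pb = 64.25; sellers receive Ps = 64.25 − 20 = 44.25.
New quantity: Q = 322.5 − 3.5(64.25) = 97.625.
Buyer burden = 64.25 − 53 = 11.25; seller burden = 53 − 44.25 = 8.75.

Buyers bear $11.25, sellers bear $8.75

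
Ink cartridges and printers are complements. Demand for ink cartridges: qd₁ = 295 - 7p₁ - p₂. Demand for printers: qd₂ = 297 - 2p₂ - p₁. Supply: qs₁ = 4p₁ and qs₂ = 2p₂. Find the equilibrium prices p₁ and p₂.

Market 1: 295 - 7p₁ - p₂ = 4p₁ → 11p₁ + p₂ = 295.
Market 2: 4p₂ + p₁ = 297.
Eliminating p₂: 4×(1) − 1×(2) gives 43p₁ = 883, so p₁ = 883/43.
Back-substitute into (2): p₂ = (297 − 1×883/43) / 4 = 2972/43.

p₁ = 883/43, p₂ = 2972/43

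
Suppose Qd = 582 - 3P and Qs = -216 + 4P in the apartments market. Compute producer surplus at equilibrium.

Equilibrium: 582 - 3P = -216 + 4P gives P* = 114, Q* = 240.
Supply starts at P = 54 (where Qs = 0).
PS = ½(114 − 54)(240) = 7200.

Producer surplus = 7200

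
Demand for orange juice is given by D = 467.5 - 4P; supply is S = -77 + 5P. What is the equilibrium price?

P* = 60.5

Set D = S: 467.5 - 4P = -77 + 5P.
544.5 = 9P, so P* = 60.5.
Q* = 467.5 − 4(60.5) = 225.5.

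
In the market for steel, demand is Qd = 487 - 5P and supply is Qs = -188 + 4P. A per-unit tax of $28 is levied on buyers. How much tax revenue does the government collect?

Tax revenue = 12544/9

Pre-tax equilibrium: P* = 75, Q* = 112.
Tax on buyers shifts demand to Qd = 487 − 5(P + 28) = 347 - 5P.
347 - 5P = -188 + 4P gives seller price Ps = 535/9; buyers pay Pb = 535/9 + 28 = 787/9.
New quantity: Q = 487 − 5(787/9) = 448/9.
Revenue = 28 × 448/9 = 12544/9.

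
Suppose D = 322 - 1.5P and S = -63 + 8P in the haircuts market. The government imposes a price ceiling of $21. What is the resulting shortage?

Equilibrium price would be P* = 770/19, so the ceiling at 21 binds.
At P = 21: D = 322 − 1.5(21) = 290.5, S = -63 + 8(21) = 105.
Shortage = 290.5 − 105 = 185.5.

Shortage = 185.5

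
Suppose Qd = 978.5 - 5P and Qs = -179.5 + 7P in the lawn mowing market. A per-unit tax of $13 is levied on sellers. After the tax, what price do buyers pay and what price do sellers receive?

Buyers pay 1249/12, sellers receive 1093/12

Pre-tax equilibrium: P* = 96.5, Q* = 496.
Tax on sellers shifts supply to Qs = -179.5 + 7(P − 13) = -270.5 + 7P.
978.5 - 5P = -270.5 + 7P gives buyer price Pb = 1249/12; sellers receive Ps = 1249/12 − 13 = 1093/12.
New quantity: Q = 978.5 − 5(1249/12) = 5497/12.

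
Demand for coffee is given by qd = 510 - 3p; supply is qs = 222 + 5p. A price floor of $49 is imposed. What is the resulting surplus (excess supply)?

Surplus = 104

Equilibrium price would be p* = 36, so the floor at 49 binds.
At p = 49: qd = 363, qs = 467.
Surplus = 467 − 363 = 104.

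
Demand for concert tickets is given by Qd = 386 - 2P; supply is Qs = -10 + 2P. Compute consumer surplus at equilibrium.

Equilibrium: 386 - 2P = -10 + 2P gives P* = 99, Q* = 188.
Demand choke price (Qd = 0): P = 193.
CS = ½(193 − 99)(188) = 8836.

Consumer surplus = 8836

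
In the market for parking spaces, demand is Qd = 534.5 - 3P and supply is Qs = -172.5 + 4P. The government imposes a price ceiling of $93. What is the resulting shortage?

Equilibrium price would be P* = 101, so the ceiling at 93 binds.
At P = 93: Qd = 534.5 − 3(93) = 255.5, Qs = -172.5 + 4(93) = 199.5.
Shortage = 255.5 − 199.5 = 56.

Shortage = 56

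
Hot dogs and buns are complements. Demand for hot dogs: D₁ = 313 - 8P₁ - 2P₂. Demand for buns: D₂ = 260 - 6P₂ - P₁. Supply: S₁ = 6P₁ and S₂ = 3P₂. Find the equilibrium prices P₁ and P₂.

P₁ = 2297/124, P₂ = 3327/124

Market 1: 313 - 8P₁ - 2P₂ = 6P₁ → 14P₁ + 2P₂ = 313.
Market 2: 9P₂ + P₁ = 260.
Eliminating P₂: 9×(1) − 2×(2) gives 124P₁ = 2297, so P₁ = 2297/124.
Back-substitute into (2): P₂ = (260 − 1×2297/124) / 9 = 3327/124.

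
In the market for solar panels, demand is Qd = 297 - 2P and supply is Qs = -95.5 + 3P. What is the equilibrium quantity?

Set Qd = Qs: 297 - 2P = -95.5 + 3P.
392.5 = 5P, so P* = 78.5.
Q* = 297 − 2(78.5) = 140.

Q* = 140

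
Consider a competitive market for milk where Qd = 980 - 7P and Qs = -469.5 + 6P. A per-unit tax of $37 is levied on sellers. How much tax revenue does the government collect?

Pre-tax equilibrium: P* = 111.5, Q* = 199.5.
Tax on sellers shifts supply to Qs = -469.5 + 6(P − 37) = -691.5 + 6P.
980 - 7P = -691.5 + 6P gives buyer price Pb = 3343/26; sellers receive Ps = 3343/26 − 37 = 2381/26.
New quantity: Q = 980 − 7(3343/26) = 2079/26.
Revenue = 37 × 2079/26 = 76923/26.

Tax revenue = 76923/26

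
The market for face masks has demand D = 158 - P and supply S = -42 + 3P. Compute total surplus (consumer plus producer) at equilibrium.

Total surplus = 7776

Equilibrium: 158 - P = -42 + 3P gives P* = 50, Q* = 108.
Demand choke price: P = 158; supply starts at P = 14.
CS = ½(158 − 50)(108) = 5832; PS = ½(50 − 14)(108) = 1944.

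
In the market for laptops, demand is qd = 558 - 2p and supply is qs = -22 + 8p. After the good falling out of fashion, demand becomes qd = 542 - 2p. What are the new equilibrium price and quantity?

Original equilibrium: p* = 58, q* = 442.
New equilibrium: 542 - 2p = -22 + 8p, so 564 = 10p and p' = 56.4; q' = 542 − 2(56.4) = 429.2.

p' = 56.4, q' = 429.2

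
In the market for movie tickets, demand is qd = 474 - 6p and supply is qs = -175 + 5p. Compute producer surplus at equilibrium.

Producer surplus = 1440

Equilibrium: 474 - 6p = -175 + 5p gives p* = 59, q* = 120.
Supply starts at p = 35 (where qs = 0).
PS = ½(59 − 35)(120) = 1440.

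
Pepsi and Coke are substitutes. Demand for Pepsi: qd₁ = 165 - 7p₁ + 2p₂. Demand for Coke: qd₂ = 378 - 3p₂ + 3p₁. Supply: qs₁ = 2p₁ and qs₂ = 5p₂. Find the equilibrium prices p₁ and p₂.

Market 1: 165 - 7p₁ + 2p₂ = 2p₁ → 9p₁ - 2p₂ = 165.
Market 2: 8p₂ - 3p₁ = 378.
Eliminating p₂: 8×(1) + 2×(2) gives 66p₁ = 2076, so p₁ = 346/11.
Back-substitute into (2): p₂ = (378 + 3×346/11) / 8 = 1299/22.

p₁ = 346/11, p₂ = 1299/22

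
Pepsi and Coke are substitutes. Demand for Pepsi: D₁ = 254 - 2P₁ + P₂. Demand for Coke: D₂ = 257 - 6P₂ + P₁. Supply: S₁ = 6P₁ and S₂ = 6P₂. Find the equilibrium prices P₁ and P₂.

Market 1: 254 - 2P₁ + P₂ = 6P₁ → 8P₁ - P₂ = 254.
Market 2: 12P₂ - P₁ = 257.
Eliminating P₂: 12×(1) + 1×(2) gives 95P₁ = 3305, so P₁ = 661/19.
Back-substitute into (2): P₂ = (257 + 1×661/19) / 12 = 462/19.

P₁ = 661/19, P₂ = 462/19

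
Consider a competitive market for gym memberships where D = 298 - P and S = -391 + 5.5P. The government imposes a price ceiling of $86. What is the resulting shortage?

Equilibrium price would be P* = 106, so the ceiling at 86 binds.
At P = 86: D = 298 − 1(86) = 212, S = -391 + 5.5(86) = 82.
Shortage = 212 − 82 = 130.

Shortage = 130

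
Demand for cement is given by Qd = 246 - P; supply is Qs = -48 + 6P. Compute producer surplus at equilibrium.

Equilibrium: 246 - P = -48 + 6P gives P* = 42, Q* = 204.
Supply starts at P = 8 (where Qs = 0).
PS = ½(42 − 8)(204) = 3468.

Producer surplus = 3468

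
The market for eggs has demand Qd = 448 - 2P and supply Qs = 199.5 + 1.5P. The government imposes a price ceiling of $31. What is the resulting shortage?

Shortage = 140

Equilibrium price would be P* = 71, so the ceiling at 31 binds.
At P = 31: Qd = 448 − 2(31) = 386, Qs = 199.5 + 1.5(31) = 246.
Shortage = 386 − 246 = 140.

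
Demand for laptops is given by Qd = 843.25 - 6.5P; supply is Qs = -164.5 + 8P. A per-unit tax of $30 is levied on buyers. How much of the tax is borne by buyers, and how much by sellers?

Buyers bear 480/29, sellers bear 390/29

Pre-tax equilibrium: P* = 69.5, Q* = 391.5.
Tax on buyers shifts demand to Qd = 843.25 − 6.5(P + 30) = 648.25 - 6.5P.
648.25 - 6.5P = -164.5 + 8P gives seller price Ps = 3251/58; buyers pay Pb = 3251/58 + 30 = 4991/58.
New quantity: Q = 843.25 − 6.5(4991/58) = 16467/58.
Buyer burden = 4991/58 − 69.5 = 480/29; seller burden = 69.5 − 3251/58 = 390/29.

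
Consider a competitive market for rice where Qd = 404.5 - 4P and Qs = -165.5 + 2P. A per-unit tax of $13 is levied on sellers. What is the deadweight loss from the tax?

Deadweight loss = 338/3

Pre-tax equilibrium: P* = 95, Q* = 24.5.
Tax on sellers shifts supply to Qs = -165.5 + 2(P − 13) = -191.5 + 2P.
404.5 - 4P = -191.5 + 2P gives buyer price Pb = 298/3; sellers receive Ps = 298/3 − 13 = 259/3.
New quantity: Q = 404.5 − 4(298/3) = 43/6.
DWL = ½ × 13 × (24.5 − 43/6) = 338/3.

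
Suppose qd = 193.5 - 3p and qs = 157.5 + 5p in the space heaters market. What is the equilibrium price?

p* = 4.5

Set qd = qs: 193.5 - 3p = 157.5 + 5p.
36 = 8p, so p* = 4.5.
q* = 193.5 − 3(4.5) = 180.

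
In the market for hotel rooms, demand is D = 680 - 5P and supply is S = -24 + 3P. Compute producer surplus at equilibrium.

Producer surplus = 9600

Equilibrium: 680 - 5P = -24 + 3P gives P* = 88, Q* = 240.
Supply starts at P = 8 (where S = 0).
PS = ½(88 − 8)(240) = 9600.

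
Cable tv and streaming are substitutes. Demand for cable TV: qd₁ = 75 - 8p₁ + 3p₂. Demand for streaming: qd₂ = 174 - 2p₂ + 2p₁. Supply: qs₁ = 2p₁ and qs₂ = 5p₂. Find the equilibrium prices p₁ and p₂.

p₁ = 16.359375, p₂ = 29.53125

Market 1: 75 - 8p₁ + 3p₂ = 2p₁ → 10p₁ - 3p₂ = 75.
Market 2: 7p₂ - 2p₁ = 174.
Eliminating p₂: 7×(1) + 3×(2) gives 64p₁ = 1047, so p₁ = 16.359375.
Back-substitute into (2): p₂ = (174 + 2×16.359375) / 7 = 29.53125.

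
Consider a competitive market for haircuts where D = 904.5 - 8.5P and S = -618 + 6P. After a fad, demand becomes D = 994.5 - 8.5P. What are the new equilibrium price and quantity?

P' = 3225/29, Q' = 1428/29

Original equilibrium: P* = 105, Q* = 12.
New equilibrium: 994.5 - 8.5P = -618 + 6P, so 1612.5 = 14.5P and P' = 3225/29; Q' = 994.5 − 8.5(3225/29) = 1428/29.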